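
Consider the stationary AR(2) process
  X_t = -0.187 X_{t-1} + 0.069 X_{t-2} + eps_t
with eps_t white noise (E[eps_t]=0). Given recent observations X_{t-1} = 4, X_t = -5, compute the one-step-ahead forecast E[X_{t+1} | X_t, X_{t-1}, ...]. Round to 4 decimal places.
E[X_{t+1} \mid \mathcal F_t] = 1.2110

For an AR(p) model X_t = c + sum_i phi_i X_{t-i} + eps_t, the
one-step-ahead conditional mean is
  E[X_{t+1} | X_t, ...] = c + sum_i phi_i X_{t+1-i}.
Substitute known values:
  E[X_{t+1} | ...] = (-0.187) * (-5) + (0.069) * (4)
                   = 1.2110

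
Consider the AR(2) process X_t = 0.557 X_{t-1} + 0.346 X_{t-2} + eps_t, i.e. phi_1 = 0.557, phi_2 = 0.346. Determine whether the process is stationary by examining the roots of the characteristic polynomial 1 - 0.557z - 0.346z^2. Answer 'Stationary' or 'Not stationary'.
\text{Stationary}

The AR(p) characteristic polynomial is P(z) = 1 - 0.557z - 0.346z^2.
Stationarity requires all roots to lie outside the unit circle, i.e. |z| > 1 for every root.
Set 1 + (-0.557) z + (-0.346) z^2 = 0, i.e. a z^2 + b z + c = 0 with a = -0.346, b = -0.557, c = 1.
Discriminant D = b^2 - 4ac = (-0.557)^2 - 4*(-0.346)*1 = 0.310249 - (-1.384) = 1.694249.
D >= 0, so the roots are real: z = (-b +/- sqrt(D)) / (2a) = (0.557 +/- 1.301633) / (-0.692).
  z_1 = (0.557 + 1.301633) / (-0.692) = -2.6859,   |z_1| = 2.6859.
  z_2 = (0.557 - 1.301633) / (-0.692) = 1.0761,   |z_2| = 1.0761.
Moduli of all roots: 2.6859, 1.0761.
All moduli strictly greater than 1? Yes.
Verdict: Stationary.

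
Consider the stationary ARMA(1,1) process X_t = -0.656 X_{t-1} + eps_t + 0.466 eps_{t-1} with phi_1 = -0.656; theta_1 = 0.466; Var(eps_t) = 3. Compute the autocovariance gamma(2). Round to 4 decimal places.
\gamma(2) = 0.4557

Multiply the model equation by X_{t-k} and take expectations. With theta_0 = psi_0 = 1 and psi_j the MA(infinity) weights, this gives
  gamma(k) - sum_i phi_i gamma(k-i) = c_k,
  c_k = sigma^2 * sum_{j=k..q} theta_j psi_{j-k}   (c_k = 0 for k > q),
using gamma(-m) = gamma(m).
psi-weights needed (psi_j = theta_j + sum_i phi_i psi_{j-i}):
  psi_1 = theta_1 + phi_1 = 0.466 + (-0.656) = -0.19
Right-hand sides:
  c_0 = sigma^2 (1 + theta_1 psi_1) = 3 * (1 + (0.466)(-0.19)) = 3 * 0.91146 = 2.73438
  c_1 = sigma^2 theta_1 = 3 * (0.466) = 1.398
  c_2 = 0
Equations for k = 0 and k = 1 (AR order 1):
  gamma(0) = phi_1 gamma(1) + c_0
  gamma(1) = phi_1 gamma(0) + c_1
Substituting the second into the first: gamma(0) (1 - phi_1^2) = c_0 + phi_1 c_1, so
  gamma(0) = (c_0 + phi_1 c_1) / (1 - phi_1^2) = (2.73438 + (-0.656)(1.398)) / (1 - (-0.656)^2) = 1.817292 / 0.569664 = 3.190112.
  gamma(1) = phi_1 gamma(0) + c_1 = (-0.656)(3.190112) + (1.398) = -0.694714.
For k = 2 (> q): gamma(2) = phi_1 gamma(1) = (-0.656)(-0.694714) = 0.455732.
Therefore gamma(2) = 0.4557 (to 4 decimal places).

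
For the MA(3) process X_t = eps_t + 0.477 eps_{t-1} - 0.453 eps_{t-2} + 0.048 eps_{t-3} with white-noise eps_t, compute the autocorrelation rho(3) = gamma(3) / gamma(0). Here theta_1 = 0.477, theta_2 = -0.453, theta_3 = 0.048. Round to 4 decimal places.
\rho(3) = 0.0334

For an MA(q) process with theta_0 = 1, the autocovariance is
  gamma(k) = sigma^2 * sum_{i=0..q-k} theta_i * theta_{i+k},
and rho(k) = gamma(k) / gamma(0). Sigma^2 cancels.
  numerator   = (1)*(0.048) = 0.048.
  denominator = (1)^2 + (0.477)^2 + (-0.453)^2 + (0.048)^2 = 1.435042.
  rho(3) = 0.048 / 1.435042 = 0.0334.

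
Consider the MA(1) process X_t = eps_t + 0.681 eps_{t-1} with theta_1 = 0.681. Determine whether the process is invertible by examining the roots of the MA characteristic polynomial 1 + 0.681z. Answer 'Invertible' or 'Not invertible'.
\text{Invertible}

The MA(q) characteristic polynomial is P(z) = 1 + 0.681z.
Invertibility requires all roots to lie outside the unit circle, i.e. |z| > 1 for every root.
This is linear in z: 1 + (0.681) z = 0  =>  z = -1/(0.681) = -1.468429,  |z| = 1.468429.
Moduli of all roots: 1.4684.
All moduli strictly greater than 1? Yes.
Verdict: Invertible.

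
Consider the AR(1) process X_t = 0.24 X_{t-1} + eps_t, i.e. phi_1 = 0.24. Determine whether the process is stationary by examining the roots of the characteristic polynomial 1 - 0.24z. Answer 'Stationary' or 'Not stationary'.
\text{Stationary}

The AR(p) characteristic polynomial is P(z) = 1 - 0.24z.
Stationarity requires all roots to lie outside the unit circle, i.e. |z| > 1 for every root.
This is linear in z: 1 + (-0.24) z = 0  =>  z = -1/(-0.24) = 4.166667,  |z| = 4.166667.
Moduli of all roots: 4.1667.
All moduli strictly greater than 1? Yes.
Verdict: Stationary.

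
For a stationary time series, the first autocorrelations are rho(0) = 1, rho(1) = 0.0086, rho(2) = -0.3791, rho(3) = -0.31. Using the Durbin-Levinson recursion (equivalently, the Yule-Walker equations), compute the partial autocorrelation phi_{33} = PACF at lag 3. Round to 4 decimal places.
\phi_{33} = -0.3530

The PACF at lag k is phi_{kk}, the last component of the solution
to the Yule-Walker system G_k phi = r_k where
  (G_k)_{ij} = rho(|i - j|), (r_k)_i = rho(i), i,j = 1..k.
Equivalently, Durbin-Levinson gives phi_{kk} iteratively:
  phi_{11} = rho(1)
  phi_{kk} = [rho(k) - sum_{j=1..k-1} phi_{k-1,j} rho(k-j)]
            / [1 - sum_{j=1..k-1} phi_{k-1,j} rho(j)],
  phi_{k,j} = phi_{k-1,j} - phi_{kk} phi_{k-1,k-j},  j = 1..k-1.
Step k = 1:
  phi_11 = rho(1) = 0.0086.
Step k = 2:
  phi_22 = [rho(2) - phi_11 rho(1)] / [1 - phi_11 rho(1)] = [-0.3791 - (0.0086)(0.0086)] / [1 - (0.0086)(0.0086)]
         = -0.37917396 / 0.99992604 = -0.379202.
  Update: phi_21 = phi_11 - phi_22 phi_11 = 0.0086 - (-0.379202)(0.0086) = 0.011861.
Step k = 3:
  phi_33 = [rho(3) - phi_21 rho(2) - phi_22 rho(1)] / [1 - phi_21 rho(1) - phi_22 rho(2)]
    numerator   = -0.31 - (0.011861)(-0.3791) - (-0.379202)(0.0086) = -0.30224231
    denominator = 1 - (0.011861)(0.0086) - (-0.379202)(-0.3791) = 0.85614251
  phi_33 = -0.30224231 / 0.85614251 = -0.353.
Therefore phi_{33} = -0.3530.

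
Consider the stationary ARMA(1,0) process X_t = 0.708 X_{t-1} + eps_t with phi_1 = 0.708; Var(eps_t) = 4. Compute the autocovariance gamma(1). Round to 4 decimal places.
\gamma(1) = 5.6784

Multiply the model equation by X_{t-k} and take expectations. With theta_0 = psi_0 = 1 and psi_j the MA(infinity) weights, this gives
  gamma(k) - sum_i phi_i gamma(k-i) = c_k,
  c_k = sigma^2 * sum_{j=k..q} theta_j psi_{j-k}   (c_k = 0 for k > q),
using gamma(-m) = gamma(m).
Pure AR (q = 0): c_0 = sigma^2 = 4, c_k = 0 for k >= 1.
Equations for k = 0 and k = 1 (AR order 1):
  gamma(0) = phi_1 gamma(1) + c_0
  gamma(1) = phi_1 gamma(0) + c_1
Substituting the second into the first: gamma(0) (1 - phi_1^2) = c_0 + phi_1 c_1, so
  gamma(0) = c_0 / (1 - phi_1^2) = 4 / (1 - (0.708)^2) = 4 / 0.498736 = 8.020275.
  gamma(1) = phi_1 gamma(0) = (0.708)(8.020275) = 5.678355.
Therefore gamma(1) = 5.6784 (to 4 decimal places).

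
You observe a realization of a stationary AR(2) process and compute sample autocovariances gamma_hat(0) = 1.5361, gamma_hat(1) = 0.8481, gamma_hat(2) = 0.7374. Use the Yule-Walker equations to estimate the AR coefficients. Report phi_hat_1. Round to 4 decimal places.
\hat\phi_{1} = 0.4130

The Yule-Walker equations for an AR(p) process read, in matrix form,
  Gamma_p phi = r_p,   with   (Gamma_p)_{ij} = gamma(|i - j|),
                       (r_p)_i = gamma(i),   i,j = 1..p.
Substitute the sample gammas (Toeplitz matrix and right-hand side of size 2):
  Gamma_p = [[1.5361, 0.8481], [0.8481, 1.5361]]
  r_p     = [0.8481, 0.7374]
Written out:
  1.5361 phi_1 + 0.8481 phi_2 = 0.8481
  0.8481 phi_1 + 1.5361 phi_2 = 0.7374
Solve by Cramer's rule:
  det = gamma(0)^2 - gamma(1)^2 = (1.5361)^2 - (0.8481)^2 = 2.35960321 - 0.71927361 = 1.6403296
  phi_hat_1 = [gamma(1) gamma(0) - gamma(1) gamma(2)] / det = [(0.8481)(1.5361) - (0.8481)(0.7374)] / 1.6403296 = 0.67737747 / 1.6403296 = 0.413
  phi_hat_2 = [gamma(0) gamma(2) - gamma(1)^2] / det = [(1.5361)(0.7374) - (0.8481)^2] / 1.6403296 = 0.41344653 / 1.6403296 = 0.2521
So phi_hat = [0.4130, 0.2521].
Therefore phi_hat_1 = 0.4130.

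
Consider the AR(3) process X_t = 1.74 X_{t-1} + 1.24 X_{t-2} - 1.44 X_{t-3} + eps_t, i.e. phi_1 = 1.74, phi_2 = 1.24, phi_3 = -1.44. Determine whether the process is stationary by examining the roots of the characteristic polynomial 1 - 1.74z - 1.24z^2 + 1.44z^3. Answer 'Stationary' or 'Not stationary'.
\text{Not stationary}

The AR(p) characteristic polynomial is P(z) = 1 - 1.74z - 1.24z^2 + 1.44z^3.
Stationarity requires all roots to lie outside the unit circle, i.e. |z| > 1 for every root.
Degree 3: look for a simple real root z0 first, then factor out (1 - z/z0) and solve the remaining quadratic.
Testing z0 = 0.5: P(0.5) = 1 + (-1.74)(0.5) + (-1.24)(0.5)^2 + (1.44)(0.5)^3
  = 1 + (-0.87) + (-0.31) + (0.18) = 0.  So z_0 = 0.5 is a root, |z_0| = 0.5.
Divide out the factor (1 - 2 z) = (1 - z/z0) (since 1/z0 = 2):
  P(z) = (1 - 2 z)(1 + (0.26) z + (-0.72) z^2)
  [check: z-coef 0.26 - (2) = -1.74; z^2-coef -0.72 - (2)(0.26) = -1.24; z^3-coef -(2)(-0.72) = 1.44.]
Remaining roots from the quadratic factor 1 + (0.26) z + (-0.72) z^2:
  Set 1 + (0.26) z + (-0.72) z^2 = 0, i.e. a z^2 + b z + c = 0 with a = -0.72, b = 0.26, c = 1.
  Discriminant D = b^2 - 4ac = (0.26)^2 - 4*(-0.72)*1 = 0.0676 - (-2.88) = 2.9476.
  D >= 0, so the roots are real: z = (-b +/- sqrt(D)) / (2a) = (-0.26 +/- 1.716858) / (-1.44).
    z_1 = (-0.26 + 1.716858) / (-1.44) = -1.0117,   |z_1| = 1.0117.
    z_2 = (-0.26 - 1.716858) / (-1.44) = 1.3728,   |z_2| = 1.3728.
Moduli of all roots: 0.5000, 1.0117, 1.3728.
All moduli strictly greater than 1? No.
Verdict: Not stationary.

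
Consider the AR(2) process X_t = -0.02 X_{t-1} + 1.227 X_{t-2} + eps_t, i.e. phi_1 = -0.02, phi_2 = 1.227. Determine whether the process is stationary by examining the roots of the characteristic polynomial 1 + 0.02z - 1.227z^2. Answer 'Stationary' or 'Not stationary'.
\text{Not stationary}

The AR(p) characteristic polynomial is P(z) = 1 + 0.02z - 1.227z^2.
Stationarity requires all roots to lie outside the unit circle, i.e. |z| > 1 for every root.
Set 1 + (0.02) z + (-1.227) z^2 = 0, i.e. a z^2 + b z + c = 0 with a = -1.227, b = 0.02, c = 1.
Discriminant D = b^2 - 4ac = (0.02)^2 - 4*(-1.227)*1 = 0.0004 - (-4.908) = 4.9084.
D >= 0, so the roots are real: z = (-b +/- sqrt(D)) / (2a) = (-0.02 +/- 2.215491) / (-2.454).
  z_1 = (-0.02 + 2.215491) / (-2.454) = -0.8947,   |z_1| = 0.8947.
  z_2 = (-0.02 - 2.215491) / (-2.454) = 0.911,   |z_2| = 0.911.
Moduli of all roots: 0.8947, 0.9110.
All moduli strictly greater than 1? No.
Verdict: Not stationary.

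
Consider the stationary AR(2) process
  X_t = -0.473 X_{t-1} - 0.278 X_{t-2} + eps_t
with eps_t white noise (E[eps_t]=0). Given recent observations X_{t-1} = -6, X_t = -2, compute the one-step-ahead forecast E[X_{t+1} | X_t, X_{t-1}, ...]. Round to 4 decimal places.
E[X_{t+1} \mid \mathcal F_t] = 2.6140

For an AR(p) model X_t = c + sum_i phi_i X_{t-i} + eps_t, the
one-step-ahead conditional mean is
  E[X_{t+1} | X_t, ...] = c + sum_i phi_i X_{t+1-i}.
Substitute known values:
  E[X_{t+1} | ...] = (-0.473) * (-2) + (-0.278) * (-6)
                   = 2.6140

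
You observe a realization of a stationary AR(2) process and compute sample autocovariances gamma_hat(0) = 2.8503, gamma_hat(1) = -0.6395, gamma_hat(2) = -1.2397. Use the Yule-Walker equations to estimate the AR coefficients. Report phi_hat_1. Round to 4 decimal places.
\hat\phi_{1} = -0.3390

The Yule-Walker equations for an AR(p) process read, in matrix form,
  Gamma_p phi = r_p,   with   (Gamma_p)_{ij} = gamma(|i - j|),
                       (r_p)_i = gamma(i),   i,j = 1..p.
Substitute the sample gammas (Toeplitz matrix and right-hand side of size 2):
  Gamma_p = [[2.8503, -0.6395], [-0.6395, 2.8503]]
  r_p     = [-0.6395, -1.2397]
Written out:
  2.8503 phi_1 - 0.6395 phi_2 = -0.6395
  -0.6395 phi_1 + 2.8503 phi_2 = -1.2397
Solve by Cramer's rule:
  det = gamma(0)^2 - gamma(1)^2 = (2.8503)^2 - (-0.6395)^2 = 8.12421009 - 0.40896025 = 7.71524984
  phi_hat_1 = [gamma(1) gamma(0) - gamma(1) gamma(2)] / det = [(-0.6395)(2.8503) - (-0.6395)(-1.2397)] / 7.71524984 = -2.615555 / 7.71524984 = -0.339
  phi_hat_2 = [gamma(0) gamma(2) - gamma(1)^2] / det = [(2.8503)(-1.2397) - (-0.6395)^2] / 7.71524984 = -3.94247716 / 7.71524984 = -0.511
So phi_hat = [-0.3390, -0.5110].
Therefore phi_hat_1 = -0.3390.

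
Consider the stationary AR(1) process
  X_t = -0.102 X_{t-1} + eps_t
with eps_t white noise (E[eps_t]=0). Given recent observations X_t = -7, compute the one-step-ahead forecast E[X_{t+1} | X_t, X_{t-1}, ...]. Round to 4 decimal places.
E[X_{t+1} \mid \mathcal F_t] = 0.7140

For an AR(p) model X_t = c + sum_i phi_i X_{t-i} + eps_t, the
one-step-ahead conditional mean is
  E[X_{t+1} | X_t, ...] = c + sum_i phi_i X_{t+1-i}.
Substitute known values:
  E[X_{t+1} | ...] = (-0.102) * (-7)
                   = 0.7140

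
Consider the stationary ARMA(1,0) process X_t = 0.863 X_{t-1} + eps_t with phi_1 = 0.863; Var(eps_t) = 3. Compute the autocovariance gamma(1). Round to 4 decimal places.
\gamma(1) = 10.1438

Multiply the model equation by X_{t-k} and take expectations. With theta_0 = psi_0 = 1 and psi_j the MA(infinity) weights, this gives
  gamma(k) - sum_i phi_i gamma(k-i) = c_k,
  c_k = sigma^2 * sum_{j=k..q} theta_j psi_{j-k}   (c_k = 0 for k > q),
using gamma(-m) = gamma(m).
Pure AR (q = 0): c_0 = sigma^2 = 3, c_k = 0 for k >= 1.
Equations for k = 0 and k = 1 (AR order 1):
  gamma(0) = phi_1 gamma(1) + c_0
  gamma(1) = phi_1 gamma(0) + c_1
Substituting the second into the first: gamma(0) (1 - phi_1^2) = c_0 + phi_1 c_1, so
  gamma(0) = c_0 / (1 - phi_1^2) = 3 / (1 - (0.863)^2) = 3 / 0.255231 = 11.754058.
  gamma(1) = phi_1 gamma(0) = (0.863)(11.754058) = 10.143752.
Therefore gamma(1) = 10.1438 (to 4 decimal places).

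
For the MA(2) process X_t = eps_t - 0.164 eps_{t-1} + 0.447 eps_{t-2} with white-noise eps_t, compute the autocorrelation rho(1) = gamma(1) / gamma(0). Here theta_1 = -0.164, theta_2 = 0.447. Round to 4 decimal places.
\rho(1) = -0.1935

For an MA(q) process with theta_0 = 1, the autocovariance is
  gamma(k) = sigma^2 * sum_{i=0..q-k} theta_i * theta_{i+k},
and rho(k) = gamma(k) / gamma(0). Sigma^2 cancels.
  numerator   = (1)*(-0.164) + (-0.164)*(0.447) = -0.237308.
  denominator = (1)^2 + (-0.164)^2 + (0.447)^2 = 1.226705.
  rho(1) = -0.237308 / 1.226705 = -0.1935.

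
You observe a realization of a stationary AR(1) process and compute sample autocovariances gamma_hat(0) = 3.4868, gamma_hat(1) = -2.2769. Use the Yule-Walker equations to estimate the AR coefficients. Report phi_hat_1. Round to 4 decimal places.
\hat\phi_{1} = -0.6530

The Yule-Walker equations for an AR(p) process read, in matrix form,
  Gamma_p phi = r_p,   with   (Gamma_p)_{ij} = gamma(|i - j|),
                       (r_p)_i = gamma(i),   i,j = 1..p.
Substitute the sample gammas (Toeplitz matrix and right-hand side of size 1):
  Gamma_p = [[3.4868]]
  r_p     = [-2.2769]
With p = 1 this is the single equation gamma(0) phi_1 = gamma(1):
  phi_hat_1 = gamma(1) / gamma(0) = -2.2769 / 3.4868 = -0.6530.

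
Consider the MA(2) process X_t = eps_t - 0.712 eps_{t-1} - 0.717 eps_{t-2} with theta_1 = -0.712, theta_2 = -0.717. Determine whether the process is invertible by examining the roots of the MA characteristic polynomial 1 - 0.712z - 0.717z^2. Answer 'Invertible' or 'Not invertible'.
\text{Not invertible}

The MA(q) characteristic polynomial is P(z) = 1 - 0.712z - 0.717z^2.
Invertibility requires all roots to lie outside the unit circle, i.e. |z| > 1 for every root.
Set 1 + (-0.712) z + (-0.717) z^2 = 0, i.e. a z^2 + b z + c = 0 with a = -0.717, b = -0.712, c = 1.
Discriminant D = b^2 - 4ac = (-0.712)^2 - 4*(-0.717)*1 = 0.506944 - (-2.868) = 3.374944.
D >= 0, so the roots are real: z = (-b +/- sqrt(D)) / (2a) = (0.712 +/- 1.837102) / (-1.434).
  z_1 = (0.712 + 1.837102) / (-1.434) = -1.7776,   |z_1| = 1.7776.
  z_2 = (0.712 - 1.837102) / (-1.434) = 0.7846,   |z_2| = 0.7846.
Moduli of all roots: 1.7776, 0.7846.
All moduli strictly greater than 1? No.
Verdict: Not invertible.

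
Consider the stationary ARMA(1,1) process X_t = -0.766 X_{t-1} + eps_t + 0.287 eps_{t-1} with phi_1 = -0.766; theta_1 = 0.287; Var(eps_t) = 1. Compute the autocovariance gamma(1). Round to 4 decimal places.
\gamma(1) = -0.9043

Multiply the model equation by X_{t-k} and take expectations. With theta_0 = psi_0 = 1 and psi_j the MA(infinity) weights, this gives
  gamma(k) - sum_i phi_i gamma(k-i) = c_k,
  c_k = sigma^2 * sum_{j=k..q} theta_j psi_{j-k}   (c_k = 0 for k > q),
using gamma(-m) = gamma(m).
psi-weights needed (psi_j = theta_j + sum_i phi_i psi_{j-i}):
  psi_1 = theta_1 + phi_1 = 0.287 + (-0.766) = -0.479
Right-hand sides:
  c_0 = sigma^2 (1 + theta_1 psi_1) = 1 * (1 + (0.287)(-0.479)) = 1 * 0.862527 = 0.862527
  c_1 = sigma^2 theta_1 = 1 * (0.287) = 0.287
  c_2 = 0
Equations for k = 0 and k = 1 (AR order 1):
  gamma(0) = phi_1 gamma(1) + c_0
  gamma(1) = phi_1 gamma(0) + c_1
Substituting the second into the first: gamma(0) (1 - phi_1^2) = c_0 + phi_1 c_1, so
  gamma(0) = (c_0 + phi_1 c_1) / (1 - phi_1^2) = (0.862527 + (-0.766)(0.287)) / (1 - (-0.766)^2) = 0.642685 / 0.413244 = 1.555219.
  gamma(1) = phi_1 gamma(0) + c_1 = (-0.766)(1.555219) + (0.287) = -0.904298.
Therefore gamma(1) = -0.9043 (to 4 decimal places).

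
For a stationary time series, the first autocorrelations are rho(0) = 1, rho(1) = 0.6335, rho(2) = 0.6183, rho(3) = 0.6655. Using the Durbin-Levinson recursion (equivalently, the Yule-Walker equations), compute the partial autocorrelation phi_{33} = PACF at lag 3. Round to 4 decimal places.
\phi_{33} = 0.3580

The PACF at lag k is phi_{kk}, the last component of the solution
to the Yule-Walker system G_k phi = r_k where
  (G_k)_{ij} = rho(|i - j|), (r_k)_i = rho(i), i,j = 1..k.
Equivalently, Durbin-Levinson gives phi_{kk} iteratively:
  phi_{11} = rho(1)
  phi_{kk} = [rho(k) - sum_{j=1..k-1} phi_{k-1,j} rho(k-j)]
            / [1 - sum_{j=1..k-1} phi_{k-1,j} rho(j)],
  phi_{k,j} = phi_{k-1,j} - phi_{kk} phi_{k-1,k-j},  j = 1..k-1.
Step k = 1:
  phi_11 = rho(1) = 0.6335.
Step k = 2:
  phi_22 = [rho(2) - phi_11 rho(1)] / [1 - phi_11 rho(1)] = [0.6183 - (0.6335)(0.6335)] / [1 - (0.6335)(0.6335)]
         = 0.21697775 / 0.59867775 = 0.362428.
  Update: phi_21 = phi_11 - phi_22 phi_11 = 0.6335 - (0.362428)(0.6335) = 0.403902.
Step k = 3:
  phi_33 = [rho(3) - phi_21 rho(2) - phi_22 rho(1)] / [1 - phi_21 rho(1) - phi_22 rho(2)]
    numerator   = 0.6655 - (0.403902)(0.6183) - (0.362428)(0.6335) = 0.18616927
    denominator = 1 - (0.403902)(0.6335) - (0.362428)(0.6183) = 0.52003888
  phi_33 = 0.18616927 / 0.52003888 = 0.358.
Therefore phi_{33} = 0.3580.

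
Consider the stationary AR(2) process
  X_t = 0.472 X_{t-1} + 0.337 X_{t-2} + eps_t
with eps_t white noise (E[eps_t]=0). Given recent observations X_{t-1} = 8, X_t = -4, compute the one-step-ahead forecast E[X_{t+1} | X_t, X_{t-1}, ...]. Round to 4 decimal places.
E[X_{t+1} \mid \mathcal F_t] = 0.8080

For an AR(p) model X_t = c + sum_i phi_i X_{t-i} + eps_t, the
one-step-ahead conditional mean is
  E[X_{t+1} | X_t, ...] = c + sum_i phi_i X_{t+1-i}.
Substitute known values:
  E[X_{t+1} | ...] = (0.472) * (-4) + (0.337) * (8)
                   = 0.8080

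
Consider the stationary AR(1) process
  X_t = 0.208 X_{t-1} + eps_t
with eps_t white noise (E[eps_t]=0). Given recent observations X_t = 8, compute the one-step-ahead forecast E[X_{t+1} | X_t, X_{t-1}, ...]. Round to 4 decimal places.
E[X_{t+1} \mid \mathcal F_t] = 1.6640

For an AR(p) model X_t = c + sum_i phi_i X_{t-i} + eps_t, the
one-step-ahead conditional mean is
  E[X_{t+1} | X_t, ...] = c + sum_i phi_i X_{t+1-i}.
Substitute known values:
  E[X_{t+1} | ...] = (0.208) * (8)
                   = 1.6640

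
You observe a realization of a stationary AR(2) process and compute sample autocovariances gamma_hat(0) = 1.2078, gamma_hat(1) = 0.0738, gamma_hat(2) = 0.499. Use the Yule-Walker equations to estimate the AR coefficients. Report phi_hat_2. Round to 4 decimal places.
\hat\phi_{2} = 0.4109

The Yule-Walker equations for an AR(p) process read, in matrix form,
  Gamma_p phi = r_p,   with   (Gamma_p)_{ij} = gamma(|i - j|),
                       (r_p)_i = gamma(i),   i,j = 1..p.
Substitute the sample gammas (Toeplitz matrix and right-hand side of size 2):
  Gamma_p = [[1.2078, 0.0738], [0.0738, 1.2078]]
  r_p     = [0.0738, 0.499]
Written out:
  1.2078 phi_1 + 0.0738 phi_2 = 0.0738
  0.0738 phi_1 + 1.2078 phi_2 = 0.499
Solve by Cramer's rule:
  det = gamma(0)^2 - gamma(1)^2 = (1.2078)^2 - (0.0738)^2 = 1.45878084 - 0.00544644 = 1.4533344
  phi_hat_1 = [gamma(1) gamma(0) - gamma(1) gamma(2)] / det = [(0.0738)(1.2078) - (0.0738)(0.499)] / 1.4533344 = 0.05230944 / 1.4533344 = 0.036
  phi_hat_2 = [gamma(0) gamma(2) - gamma(1)^2] / det = [(1.2078)(0.499) - (0.0738)^2] / 1.4533344 = 0.59724576 / 1.4533344 = 0.4109
So phi_hat = [0.0360, 0.4109].
Therefore phi_hat_2 = 0.4109.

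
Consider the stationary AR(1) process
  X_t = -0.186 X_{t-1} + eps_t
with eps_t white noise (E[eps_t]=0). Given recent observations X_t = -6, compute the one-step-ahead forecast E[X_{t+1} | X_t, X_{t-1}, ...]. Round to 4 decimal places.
E[X_{t+1} \mid \mathcal F_t] = 1.1160

For an AR(p) model X_t = c + sum_i phi_i X_{t-i} + eps_t, the
one-step-ahead conditional mean is
  E[X_{t+1} | X_t, ...] = c + sum_i phi_i X_{t+1-i}.
Substitute known values:
  E[X_{t+1} | ...] = (-0.186) * (-6)
                   = 1.1160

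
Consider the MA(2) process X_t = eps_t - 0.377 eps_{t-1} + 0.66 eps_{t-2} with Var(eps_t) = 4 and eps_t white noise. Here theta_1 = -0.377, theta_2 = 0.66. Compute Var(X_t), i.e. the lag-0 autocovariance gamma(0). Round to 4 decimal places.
\gamma(0) = 6.3109

For an MA(q) process X_t = eps_t + sum_i theta_i eps_{t-i} with
Var(eps_t) = sigma^2, the variance is
  gamma(0) = sigma^2 * (1 + sum_i theta_i^2).
  sum_i theta_i^2 = (-0.377)^2 + (0.66)^2 = 0.142129 + 0.4356 = 0.577729.
  gamma(0) = 4 * (1 + 0.577729) = 4 * 1.577729 = 6.310916, which rounds to 6.3109.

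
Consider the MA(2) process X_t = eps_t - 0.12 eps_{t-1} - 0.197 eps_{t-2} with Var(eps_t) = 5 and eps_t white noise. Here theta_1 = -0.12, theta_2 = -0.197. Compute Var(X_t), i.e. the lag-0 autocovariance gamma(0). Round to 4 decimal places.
\gamma(0) = 5.2660

For an MA(q) process X_t = eps_t + sum_i theta_i eps_{t-i} with
Var(eps_t) = sigma^2, the variance is
  gamma(0) = sigma^2 * (1 + sum_i theta_i^2).
  sum_i theta_i^2 = (-0.12)^2 + (-0.197)^2 = 0.0144 + 0.038809 = 0.053209.
  gamma(0) = 5 * (1 + 0.053209) = 5 * 1.053209 = 5.266045, which rounds to 5.2660.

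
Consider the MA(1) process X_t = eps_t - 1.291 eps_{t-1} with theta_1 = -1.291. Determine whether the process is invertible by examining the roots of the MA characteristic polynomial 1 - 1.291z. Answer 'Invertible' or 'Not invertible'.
\text{Not invertible}

The MA(q) characteristic polynomial is P(z) = 1 - 1.291z.
Invertibility requires all roots to lie outside the unit circle, i.e. |z| > 1 for every root.
This is linear in z: 1 + (-1.291) z = 0  =>  z = -1/(-1.291) = 0.774593,  |z| = 0.774593.
Moduli of all roots: 0.7746.
All moduli strictly greater than 1? No.
Verdict: Not invertible.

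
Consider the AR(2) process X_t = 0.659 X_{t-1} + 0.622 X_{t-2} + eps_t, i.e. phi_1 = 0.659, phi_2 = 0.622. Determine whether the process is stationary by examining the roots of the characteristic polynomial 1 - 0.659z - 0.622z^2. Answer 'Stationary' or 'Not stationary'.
\text{Not stationary}

The AR(p) characteristic polynomial is P(z) = 1 - 0.659z - 0.622z^2.
Stationarity requires all roots to lie outside the unit circle, i.e. |z| > 1 for every root.
Set 1 + (-0.659) z + (-0.622) z^2 = 0, i.e. a z^2 + b z + c = 0 with a = -0.622, b = -0.659, c = 1.
Discriminant D = b^2 - 4ac = (-0.659)^2 - 4*(-0.622)*1 = 0.434281 - (-2.488) = 2.922281.
D >= 0, so the roots are real: z = (-b +/- sqrt(D)) / (2a) = (0.659 +/- 1.709468) / (-1.244).
  z_1 = (0.659 + 1.709468) / (-1.244) = -1.9039,   |z_1| = 1.9039.
  z_2 = (0.659 - 1.709468) / (-1.244) = 0.8444,   |z_2| = 0.8444.
Moduli of all roots: 1.9039, 0.8444.
All moduli strictly greater than 1? No.
Verdict: Not stationary.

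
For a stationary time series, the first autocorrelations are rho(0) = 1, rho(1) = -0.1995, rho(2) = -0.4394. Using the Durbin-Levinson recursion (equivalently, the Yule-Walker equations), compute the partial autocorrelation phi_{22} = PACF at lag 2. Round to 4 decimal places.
\phi_{22} = -0.4991

The PACF at lag k is phi_{kk}, the last component of the solution
to the Yule-Walker system G_k phi = r_k where
  (G_k)_{ij} = rho(|i - j|), (r_k)_i = rho(i), i,j = 1..k.
Equivalently, Durbin-Levinson gives phi_{kk} iteratively:
  phi_{11} = rho(1)
  phi_{kk} = [rho(k) - sum_{j=1..k-1} phi_{k-1,j} rho(k-j)]
            / [1 - sum_{j=1..k-1} phi_{k-1,j} rho(j)],
  phi_{k,j} = phi_{k-1,j} - phi_{kk} phi_{k-1,k-j},  j = 1..k-1.
Step k = 1:
  phi_11 = rho(1) = -0.1995.
Step k = 2:
  phi_22 = [rho(2) - phi_11 rho(1)] / [1 - phi_11 rho(1)] = [-0.4394 - (-0.1995)(-0.1995)] / [1 - (-0.1995)(-0.1995)]
         = -0.47920025 / 0.96019975 = -0.4991.
Therefore phi_{22} = -0.4991.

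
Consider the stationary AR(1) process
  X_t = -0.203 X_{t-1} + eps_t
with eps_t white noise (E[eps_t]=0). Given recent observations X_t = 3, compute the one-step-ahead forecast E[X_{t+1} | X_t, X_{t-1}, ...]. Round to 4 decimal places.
E[X_{t+1} \mid \mathcal F_t] = -0.6090

For an AR(p) model X_t = c + sum_i phi_i X_{t-i} + eps_t, the
one-step-ahead conditional mean is
  E[X_{t+1} | X_t, ...] = c + sum_i phi_i X_{t+1-i}.
Substitute known values:
  E[X_{t+1} | ...] = (-0.203) * (3)
                   = -0.6090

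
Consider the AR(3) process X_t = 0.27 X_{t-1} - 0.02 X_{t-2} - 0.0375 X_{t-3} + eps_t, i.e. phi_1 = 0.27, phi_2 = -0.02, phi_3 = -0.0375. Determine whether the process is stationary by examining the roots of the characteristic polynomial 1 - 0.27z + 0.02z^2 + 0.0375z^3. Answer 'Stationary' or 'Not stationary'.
\text{Stationary}

The AR(p) characteristic polynomial is P(z) = 1 - 0.27z + 0.02z^2 + 0.0375z^3.
Stationarity requires all roots to lie outside the unit circle, i.e. |z| > 1 for every root.
Degree 3: look for a simple real root z0 first, then factor out (1 - z/z0) and solve the remaining quadratic.
Testing z0 = -4: P(-4) = 1 + (-0.27)(-4) + (0.02)(-4)^2 + (0.0375)(-4)^3
  = 1 + (1.08) + (0.32) + (-2.4) = 0.  So z_0 = -4 is a root, |z_0| = 4.
Divide out the factor (1 + 0.25 z) = (1 - z/z0) (since 1/z0 = -0.25):
  P(z) = (1 + 0.25 z)(1 + (-0.52) z + (0.15) z^2)
  [check: z-coef -0.52 - (-0.25) = -0.27; z^2-coef 0.15 - (-0.25)(-0.52) = 0.02; z^3-coef -(-0.25)(0.15) = 0.0375.]
Remaining roots from the quadratic factor 1 + (-0.52) z + (0.15) z^2:
  Set 1 + (-0.52) z + (0.15) z^2 = 0, i.e. a z^2 + b z + c = 0 with a = 0.15, b = -0.52, c = 1.
  Discriminant D = b^2 - 4ac = (-0.52)^2 - 4*(0.15)*1 = 0.2704 - (0.6) = -0.3296.
  D < 0, so the roots are the complex-conjugate pair z = (-b +/- i sqrt(-D)) / (2a) = 1.7333 +/- 1.9137i.
  For a conjugate pair |z|^2 = z * conj(z) = (product of roots) = c/a = 1/(0.15) = 6.666667, so |z| = sqrt(6.666667) = 2.582 for both roots.
Moduli of all roots: 4.0000, 2.5820, 2.5820.
All moduli strictly greater than 1? Yes.
Verdict: Stationary.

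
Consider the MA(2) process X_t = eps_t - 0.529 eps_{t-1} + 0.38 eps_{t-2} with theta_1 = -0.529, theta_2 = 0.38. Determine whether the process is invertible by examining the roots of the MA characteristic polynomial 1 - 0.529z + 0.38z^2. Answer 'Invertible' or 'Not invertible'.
\text{Invertible}

The MA(q) characteristic polynomial is P(z) = 1 - 0.529z + 0.38z^2.
Invertibility requires all roots to lie outside the unit circle, i.e. |z| > 1 for every root.
Set 1 + (-0.529) z + (0.38) z^2 = 0, i.e. a z^2 + b z + c = 0 with a = 0.38, b = -0.529, c = 1.
Discriminant D = b^2 - 4ac = (-0.529)^2 - 4*(0.38)*1 = 0.279841 - (1.52) = -1.240159.
D < 0, so the roots are the complex-conjugate pair z = (-b +/- i sqrt(-D)) / (2a) = 0.6961 +/- 1.4653i.
For a conjugate pair |z|^2 = z * conj(z) = (product of roots) = c/a = 1/(0.38) = 2.631579, so |z| = sqrt(2.631579) = 1.6222 for both roots.
Moduli of all roots: 1.6222, 1.6222.
All moduli strictly greater than 1? Yes.
Verdict: Invertible.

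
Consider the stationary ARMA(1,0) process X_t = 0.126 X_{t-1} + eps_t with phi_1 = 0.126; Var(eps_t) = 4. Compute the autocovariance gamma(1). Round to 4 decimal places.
\gamma(1) = 0.5121

Multiply the model equation by X_{t-k} and take expectations. With theta_0 = psi_0 = 1 and psi_j the MA(infinity) weights, this gives
  gamma(k) - sum_i phi_i gamma(k-i) = c_k,
  c_k = sigma^2 * sum_{j=k..q} theta_j psi_{j-k}   (c_k = 0 for k > q),
using gamma(-m) = gamma(m).
Pure AR (q = 0): c_0 = sigma^2 = 4, c_k = 0 for k >= 1.
Equations for k = 0 and k = 1 (AR order 1):
  gamma(0) = phi_1 gamma(1) + c_0
  gamma(1) = phi_1 gamma(0) + c_1
Substituting the second into the first: gamma(0) (1 - phi_1^2) = c_0 + phi_1 c_1, so
  gamma(0) = c_0 / (1 - phi_1^2) = 4 / (1 - (0.126)^2) = 4 / 0.984124 = 4.064528.
  gamma(1) = phi_1 gamma(0) = (0.126)(4.064528) = 0.512131.
Therefore gamma(1) = 0.5121 (to 4 decimal places).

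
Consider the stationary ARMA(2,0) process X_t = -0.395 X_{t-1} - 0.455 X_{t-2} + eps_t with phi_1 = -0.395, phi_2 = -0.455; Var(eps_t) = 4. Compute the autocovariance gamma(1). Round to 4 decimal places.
\gamma(1) = -1.4784

Multiply the model equation by X_{t-k} and take expectations. With theta_0 = psi_0 = 1 and psi_j the MA(infinity) weights, this gives
  gamma(k) - sum_i phi_i gamma(k-i) = c_k,
  c_k = sigma^2 * sum_{j=k..q} theta_j psi_{j-k}   (c_k = 0 for k > q),
using gamma(-m) = gamma(m).
Pure AR (q = 0): c_0 = sigma^2 = 4, c_k = 0 for k >= 1.
Equations for k = 0, 1, 2 (AR order 2, c_2 = 0):
  (E0) gamma(0) = phi_1 gamma(1) + phi_2 gamma(2) + c_0
  (E1) gamma(1) = phi_1 gamma(0) + phi_2 gamma(1) + c_1
  (E2) gamma(2) = phi_1 gamma(1) + phi_2 gamma(0)
From (E1): gamma(1) = A gamma(0) + B with
  A = phi_1 / (1 - phi_2) = -0.395 / 1.455 = -0.271478,   B = c_1 / (1 - phi_2) = 0 / 1.455 = 0.
Insert (E2) into (E0): gamma(0) (1 - phi_2^2) = phi_1 (1 + phi_2) gamma(1) + c_0.
  phi_1 (1 + phi_2) = (-0.395)(0.545) = -0.215275,   1 - phi_2^2 = 0.792975.
Replace gamma(1) by A gamma(0) + B and collect gamma(0):
  gamma(0) [0.792975 - (-0.215275)(-0.271478)] = c_0 = 4
  gamma(0) * 0.734533 = 4
  gamma(0) = 4 / 0.734533 = 5.44564.
  gamma(1) = A gamma(0) = (-0.271478)(5.44564) = -1.478369.
Therefore gamma(1) = -1.4784 (to 4 decimal places).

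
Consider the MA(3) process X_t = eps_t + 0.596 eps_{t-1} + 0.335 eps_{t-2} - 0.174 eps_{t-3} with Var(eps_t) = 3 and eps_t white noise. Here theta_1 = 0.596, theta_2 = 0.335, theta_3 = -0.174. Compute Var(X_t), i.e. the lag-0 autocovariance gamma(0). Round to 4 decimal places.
\gamma(0) = 4.4932

For an MA(q) process X_t = eps_t + sum_i theta_i eps_{t-i} with
Var(eps_t) = sigma^2, the variance is
  gamma(0) = sigma^2 * (1 + sum_i theta_i^2).
  sum_i theta_i^2 = (0.596)^2 + (0.335)^2 + (-0.174)^2 = 0.355216 + 0.112225 + 0.030276 = 0.497717.
  gamma(0) = 3 * (1 + 0.497717) = 3 * 1.497717 = 4.493151, which rounds to 4.4932.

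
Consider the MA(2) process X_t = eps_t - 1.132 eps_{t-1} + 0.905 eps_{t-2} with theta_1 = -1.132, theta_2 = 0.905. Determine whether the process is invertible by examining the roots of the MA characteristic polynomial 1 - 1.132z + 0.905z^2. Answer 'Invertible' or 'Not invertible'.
\text{Invertible}

The MA(q) characteristic polynomial is P(z) = 1 - 1.132z + 0.905z^2.
Invertibility requires all roots to lie outside the unit circle, i.e. |z| > 1 for every root.
Set 1 + (-1.132) z + (0.905) z^2 = 0, i.e. a z^2 + b z + c = 0 with a = 0.905, b = -1.132, c = 1.
Discriminant D = b^2 - 4ac = (-1.132)^2 - 4*(0.905)*1 = 1.281424 - (3.62) = -2.338576.
D < 0, so the roots are the complex-conjugate pair z = (-b +/- i sqrt(-D)) / (2a) = 0.6254 +/- 0.8449i.
For a conjugate pair |z|^2 = z * conj(z) = (product of roots) = c/a = 1/(0.905) = 1.104972, so |z| = sqrt(1.104972) = 1.0512 for both roots.
Moduli of all roots: 1.0512, 1.0512.
All moduli strictly greater than 1? Yes.
Verdict: Invertible.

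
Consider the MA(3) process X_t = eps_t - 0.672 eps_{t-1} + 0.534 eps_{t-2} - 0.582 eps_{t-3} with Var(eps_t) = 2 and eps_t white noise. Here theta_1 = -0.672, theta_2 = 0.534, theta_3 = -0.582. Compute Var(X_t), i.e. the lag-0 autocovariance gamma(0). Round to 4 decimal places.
\gamma(0) = 4.1509

For an MA(q) process X_t = eps_t + sum_i theta_i eps_{t-i} with
Var(eps_t) = sigma^2, the variance is
  gamma(0) = sigma^2 * (1 + sum_i theta_i^2).
  sum_i theta_i^2 = (-0.672)^2 + (0.534)^2 + (-0.582)^2 = 0.451584 + 0.285156 + 0.338724 = 1.075464.
  gamma(0) = 2 * (1 + 1.075464) = 2 * 2.075464 = 4.150928, which rounds to 4.1509.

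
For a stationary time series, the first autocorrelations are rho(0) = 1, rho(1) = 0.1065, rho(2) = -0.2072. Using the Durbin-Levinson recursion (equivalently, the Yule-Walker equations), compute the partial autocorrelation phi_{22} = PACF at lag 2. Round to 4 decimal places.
\phi_{22} = -0.2210

The PACF at lag k is phi_{kk}, the last component of the solution
to the Yule-Walker system G_k phi = r_k where
  (G_k)_{ij} = rho(|i - j|), (r_k)_i = rho(i), i,j = 1..k.
Equivalently, Durbin-Levinson gives phi_{kk} iteratively:
  phi_{11} = rho(1)
  phi_{kk} = [rho(k) - sum_{j=1..k-1} phi_{k-1,j} rho(k-j)]
            / [1 - sum_{j=1..k-1} phi_{k-1,j} rho(j)],
  phi_{k,j} = phi_{k-1,j} - phi_{kk} phi_{k-1,k-j},  j = 1..k-1.
Step k = 1:
  phi_11 = rho(1) = 0.1065.
Step k = 2:
  phi_22 = [rho(2) - phi_11 rho(1)] / [1 - phi_11 rho(1)] = [-0.2072 - (0.1065)(0.1065)] / [1 - (0.1065)(0.1065)]
         = -0.21854225 / 0.98865775 = -0.221.
Therefore phi_{22} = -0.2210.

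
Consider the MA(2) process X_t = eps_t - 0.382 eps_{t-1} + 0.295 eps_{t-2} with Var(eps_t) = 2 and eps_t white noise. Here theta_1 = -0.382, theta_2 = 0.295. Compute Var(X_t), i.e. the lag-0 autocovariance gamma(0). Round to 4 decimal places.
\gamma(0) = 2.4659

For an MA(q) process X_t = eps_t + sum_i theta_i eps_{t-i} with
Var(eps_t) = sigma^2, the variance is
  gamma(0) = sigma^2 * (1 + sum_i theta_i^2).
  sum_i theta_i^2 = (-0.382)^2 + (0.295)^2 = 0.145924 + 0.087025 = 0.232949.
  gamma(0) = 2 * (1 + 0.232949) = 2 * 1.232949 = 2.465898, which rounds to 2.4659.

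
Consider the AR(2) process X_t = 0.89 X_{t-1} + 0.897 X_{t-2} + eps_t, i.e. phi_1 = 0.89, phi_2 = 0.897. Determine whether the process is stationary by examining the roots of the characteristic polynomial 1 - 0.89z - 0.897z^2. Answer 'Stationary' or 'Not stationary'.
\text{Not stationary}

The AR(p) characteristic polynomial is P(z) = 1 - 0.89z - 0.897z^2.
Stationarity requires all roots to lie outside the unit circle, i.e. |z| > 1 for every root.
Set 1 + (-0.89) z + (-0.897) z^2 = 0, i.e. a z^2 + b z + c = 0 with a = -0.897, b = -0.89, c = 1.
Discriminant D = b^2 - 4ac = (-0.89)^2 - 4*(-0.897)*1 = 0.7921 - (-3.588) = 4.3801.
D >= 0, so the roots are real: z = (-b +/- sqrt(D)) / (2a) = (0.89 +/- 2.092869) / (-1.794).
  z_1 = (0.89 + 2.092869) / (-1.794) = -1.6627,   |z_1| = 1.6627.
  z_2 = (0.89 - 2.092869) / (-1.794) = 0.6705,   |z_2| = 0.6705.
Moduli of all roots: 1.6627, 0.6705.
All moduli strictly greater than 1? No.
Verdict: Not stationary.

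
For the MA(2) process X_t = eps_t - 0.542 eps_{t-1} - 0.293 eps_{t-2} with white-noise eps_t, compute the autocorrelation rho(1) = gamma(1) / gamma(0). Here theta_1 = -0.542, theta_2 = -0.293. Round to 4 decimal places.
\rho(1) = -0.2778

For an MA(q) process with theta_0 = 1, the autocovariance is
  gamma(k) = sigma^2 * sum_{i=0..q-k} theta_i * theta_{i+k},
and rho(k) = gamma(k) / gamma(0). Sigma^2 cancels.
  numerator   = (1)*(-0.542) + (-0.542)*(-0.293) = -0.383194.
  denominator = (1)^2 + (-0.542)^2 + (-0.293)^2 = 1.379613.
  rho(1) = -0.383194 / 1.379613 = -0.2778.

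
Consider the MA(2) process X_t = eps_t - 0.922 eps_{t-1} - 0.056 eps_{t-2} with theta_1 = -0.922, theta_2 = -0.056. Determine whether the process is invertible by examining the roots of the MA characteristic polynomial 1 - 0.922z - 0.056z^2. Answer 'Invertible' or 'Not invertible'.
\text{Invertible}

The MA(q) characteristic polynomial is P(z) = 1 - 0.922z - 0.056z^2.
Invertibility requires all roots to lie outside the unit circle, i.e. |z| > 1 for every root.
Set 1 + (-0.922) z + (-0.056) z^2 = 0, i.e. a z^2 + b z + c = 0 with a = -0.056, b = -0.922, c = 1.
Discriminant D = b^2 - 4ac = (-0.922)^2 - 4*(-0.056)*1 = 0.850084 - (-0.224) = 1.074084.
D >= 0, so the roots are real: z = (-b +/- sqrt(D)) / (2a) = (0.922 +/- 1.03638) / (-0.112).
  z_1 = (0.922 + 1.03638) / (-0.112) = -17.4855,   |z_1| = 17.4855.
  z_2 = (0.922 - 1.03638) / (-0.112) = 1.0213,   |z_2| = 1.0213.
Moduli of all roots: 17.4855, 1.0213.
All moduli strictly greater than 1? Yes.
Verdict: Invertible.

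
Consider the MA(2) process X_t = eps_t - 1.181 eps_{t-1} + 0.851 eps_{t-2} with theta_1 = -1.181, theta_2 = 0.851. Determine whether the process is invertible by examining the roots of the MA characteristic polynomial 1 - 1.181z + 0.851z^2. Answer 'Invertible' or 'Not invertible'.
\text{Invertible}

The MA(q) characteristic polynomial is P(z) = 1 - 1.181z + 0.851z^2.
Invertibility requires all roots to lie outside the unit circle, i.e. |z| > 1 for every root.
Set 1 + (-1.181) z + (0.851) z^2 = 0, i.e. a z^2 + b z + c = 0 with a = 0.851, b = -1.181, c = 1.
Discriminant D = b^2 - 4ac = (-1.181)^2 - 4*(0.851)*1 = 1.394761 - (3.404) = -2.009239.
D < 0, so the roots are the complex-conjugate pair z = (-b +/- i sqrt(-D)) / (2a) = 0.6939 +/- 0.8328i.
For a conjugate pair |z|^2 = z * conj(z) = (product of roots) = c/a = 1/(0.851) = 1.175088, so |z| = sqrt(1.175088) = 1.084 for both roots.
Moduli of all roots: 1.0840, 1.0840.
All moduli strictly greater than 1? Yes.
Verdict: Invertible.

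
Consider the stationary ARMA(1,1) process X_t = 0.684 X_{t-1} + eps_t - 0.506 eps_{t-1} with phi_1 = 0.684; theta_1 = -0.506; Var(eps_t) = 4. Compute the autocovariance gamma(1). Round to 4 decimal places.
\gamma(1) = 0.8749

Multiply the model equation by X_{t-k} and take expectations. With theta_0 = psi_0 = 1 and psi_j the MA(infinity) weights, this gives
  gamma(k) - sum_i phi_i gamma(k-i) = c_k,
  c_k = sigma^2 * sum_{j=k..q} theta_j psi_{j-k}   (c_k = 0 for k > q),
using gamma(-m) = gamma(m).
psi-weights needed (psi_j = theta_j + sum_i phi_i psi_{j-i}):
  psi_1 = theta_1 + phi_1 = -0.506 + (0.684) = 0.178
Right-hand sides:
  c_0 = sigma^2 (1 + theta_1 psi_1) = 4 * (1 + (-0.506)(0.178)) = 4 * 0.909932 = 3.639728
  c_1 = sigma^2 theta_1 = 4 * (-0.506) = -2.024
  c_2 = 0
Equations for k = 0 and k = 1 (AR order 1):
  gamma(0) = phi_1 gamma(1) + c_0
  gamma(1) = phi_1 gamma(0) + c_1
Substituting the second into the first: gamma(0) (1 - phi_1^2) = c_0 + phi_1 c_1, so
  gamma(0) = (c_0 + phi_1 c_1) / (1 - phi_1^2) = (3.639728 + (0.684)(-2.024)) / (1 - (0.684)^2) = 2.255312 / 0.532144 = 4.238161.
  gamma(1) = phi_1 gamma(0) + c_1 = (0.684)(4.238161) + (-2.024) = 0.874902.
Therefore gamma(1) = 0.8749 (to 4 decimal places).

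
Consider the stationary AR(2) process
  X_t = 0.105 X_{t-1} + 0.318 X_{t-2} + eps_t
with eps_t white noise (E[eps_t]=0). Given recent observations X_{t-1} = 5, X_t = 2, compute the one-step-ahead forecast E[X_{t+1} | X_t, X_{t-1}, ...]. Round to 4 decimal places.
E[X_{t+1} \mid \mathcal F_t] = 1.8000

For an AR(p) model X_t = c + sum_i phi_i X_{t-i} + eps_t, the
one-step-ahead conditional mean is
  E[X_{t+1} | X_t, ...] = c + sum_i phi_i X_{t+1-i}.
Substitute known values:
  E[X_{t+1} | ...] = (0.105) * (2) + (0.318) * (5)
                   = 1.8000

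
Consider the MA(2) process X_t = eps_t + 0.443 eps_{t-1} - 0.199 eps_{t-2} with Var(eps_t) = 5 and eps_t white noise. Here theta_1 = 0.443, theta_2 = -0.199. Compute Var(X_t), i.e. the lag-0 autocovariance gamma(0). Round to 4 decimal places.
\gamma(0) = 6.1793

For an MA(q) process X_t = eps_t + sum_i theta_i eps_{t-i} with
Var(eps_t) = sigma^2, the variance is
  gamma(0) = sigma^2 * (1 + sum_i theta_i^2).
  sum_i theta_i^2 = (0.443)^2 + (-0.199)^2 = 0.196249 + 0.039601 = 0.23585.
  gamma(0) = 5 * (1 + 0.23585) = 5 * 1.23585 = 6.17925, which rounds to 6.1793.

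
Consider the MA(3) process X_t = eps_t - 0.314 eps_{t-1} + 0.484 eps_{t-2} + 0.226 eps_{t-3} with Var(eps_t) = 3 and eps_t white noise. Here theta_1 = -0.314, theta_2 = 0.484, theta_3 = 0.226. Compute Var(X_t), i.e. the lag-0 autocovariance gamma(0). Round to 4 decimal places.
\gamma(0) = 4.1518

For an MA(q) process X_t = eps_t + sum_i theta_i eps_{t-i} with
Var(eps_t) = sigma^2, the variance is
  gamma(0) = sigma^2 * (1 + sum_i theta_i^2).
  sum_i theta_i^2 = (-0.314)^2 + (0.484)^2 + (0.226)^2 = 0.098596 + 0.234256 + 0.051076 = 0.383928.
  gamma(0) = 3 * (1 + 0.383928) = 3 * 1.383928 = 4.151784, which rounds to 4.1518.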